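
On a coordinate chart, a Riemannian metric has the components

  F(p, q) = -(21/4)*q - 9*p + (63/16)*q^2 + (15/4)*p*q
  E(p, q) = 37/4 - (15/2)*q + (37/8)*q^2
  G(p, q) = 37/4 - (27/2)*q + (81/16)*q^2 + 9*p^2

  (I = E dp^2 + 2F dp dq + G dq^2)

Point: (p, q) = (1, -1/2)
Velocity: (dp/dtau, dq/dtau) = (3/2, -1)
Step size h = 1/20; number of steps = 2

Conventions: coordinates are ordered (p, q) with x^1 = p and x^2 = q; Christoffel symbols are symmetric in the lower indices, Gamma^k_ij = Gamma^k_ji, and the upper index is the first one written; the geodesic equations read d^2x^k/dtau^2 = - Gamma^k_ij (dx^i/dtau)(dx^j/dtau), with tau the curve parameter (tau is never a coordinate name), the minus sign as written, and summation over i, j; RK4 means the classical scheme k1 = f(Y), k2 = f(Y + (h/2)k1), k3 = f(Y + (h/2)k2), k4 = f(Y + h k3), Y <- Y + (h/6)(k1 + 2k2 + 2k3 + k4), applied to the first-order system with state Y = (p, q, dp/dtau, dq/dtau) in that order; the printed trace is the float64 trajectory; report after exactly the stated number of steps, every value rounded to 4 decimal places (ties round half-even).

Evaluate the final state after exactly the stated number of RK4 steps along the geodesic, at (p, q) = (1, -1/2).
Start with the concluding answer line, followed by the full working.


Answer: p = 1.1533, q = -0.5907, dp/dtau = 1.5612, dq/dtau = -0.8220

f(Y) = (dp/dtau, dq/dtau, -Gamma^p_ij Y'^i Y'^j, -Gamma^q_ij Y'^i Y'^j) with the Gammas evaluated at the stage position; h = 0.050000; intermediate values shown to 6 dp
step 0: p = 1.0000, q = -0.5000, dp/dtau = 1.5000, dq/dtau = -1.0000
step 1:
  k1: at (p, q) = (1.000000, -0.500000), (dp/dtau, dq/dtau) = (1.500000, -1.000000); Gamma_ppp = -0.109599, Gamma_ppq = -0.294153, Gamma_pqq = -1.399991, Gamma_qpp = -0.213542, Gamma_qpq = 0.261284, Gamma_qqq = -0.740628; k1 = (1.500000, -1.000000, 0.764130, 2.004950)
  k2: at (p, q) = (1.037500, -0.525000), (dp/dtau, dq/dtau) = (1.519103, -0.949876); Gamma_ppp = -0.106302, Gamma_ppq = -0.291453, Gamma_pqq = -1.405815, Gamma_qpp = -0.203935, Gamma_qpq = 0.260402, Gamma_qqq = -0.729586; k2 = (1.519103, -0.949876, 0.672620, 1.880396)
  k3: at (p, q) = (1.037978, -0.523747), (dp/dtau, dq/dtau) = (1.516815, -0.952990); Gamma_ppp = -0.106755, Gamma_ppq = -0.290992, Gamma_pqq = -1.408170, Gamma_qpp = -0.204255, Gamma_qpq = 0.260697, Gamma_qqq = -0.731015; k3 = (1.516815, -0.952990, 0.683238, 1.887516)
  k4: at (p, q) = (1.075841, -0.547650), (dp/dtau, dq/dtau) = (1.534162, -0.905624); Gamma_ppp = -0.103851, Gamma_ppq = -0.288030, Gamma_pqq = -1.414885, Gamma_qpp = -0.195412, Gamma_qpq = 0.259831, Gamma_qqq = -0.721150; k4 = (1.534162, -0.905624, 0.604489, 1.773391)
  Y <- Y + (h/6)(k1 + 2k2 + 2k3 + k4): p = 1.0759, q = -0.5476, dp/dtau = 1.5340, dq/dtau = -0.9057
step 2:
  k1: at (p, q) = (1.075883, -0.547595), (dp/dtau, dq/dtau) = (1.534003, -0.905715); Gamma_ppp = -0.103872, Gamma_ppq = -0.288005, Gamma_pqq = -1.415011, Gamma_qpp = -0.195423, Gamma_qpq = 0.259846, Gamma_qqq = -0.721218; k1 = (1.534003, -0.905715, 0.604898, 1.773537)
  k2: at (p, q) = (1.114233, -0.570238), (dp/dtau, dq/dtau) = (1.549125, -0.861377); Gamma_ppp = -0.101403, Gamma_ppq = -0.284720, Gamma_pqq = -1.423044, Gamma_qpp = -0.187319, Gamma_qpq = 0.259051, Gamma_qqq = -0.712699; k2 = (1.549125, -0.861377, 0.539351, 1.669673)
  k3: at (p, q) = (1.114611, -0.569129), (dp/dtau, dq/dtau) = (1.547487, -0.863973); Gamma_ppp = -0.101765, Gamma_ppq = -0.284338, Gamma_pqq = -1.425076, Gamma_qpp = -0.187573, Gamma_qpq = 0.259290, Gamma_qqq = -0.713893; k3 = (1.547487, -0.863973, 0.547134, 1.675405)
  k4: at (p, q) = (1.153258, -0.590793), (dp/dtau, dq/dtau) = (1.561359, -0.821945); Gamma_ppp = -0.099577, Gamma_ppq = -0.280872, Gamma_pqq = -1.433858, Gamma_qpp = -0.180065, Gamma_qpq = 0.258492, Gamma_qqq = -0.706299; k4 = (1.561359, -0.821945, 0.490542, 1.579613)
  Y <- Y + (h/6)(k1 + 2k2 + 2k3 + k4): p = 1.1533, q = -0.5907, dp/dtau = 1.5612, dq/dtau = -0.8220


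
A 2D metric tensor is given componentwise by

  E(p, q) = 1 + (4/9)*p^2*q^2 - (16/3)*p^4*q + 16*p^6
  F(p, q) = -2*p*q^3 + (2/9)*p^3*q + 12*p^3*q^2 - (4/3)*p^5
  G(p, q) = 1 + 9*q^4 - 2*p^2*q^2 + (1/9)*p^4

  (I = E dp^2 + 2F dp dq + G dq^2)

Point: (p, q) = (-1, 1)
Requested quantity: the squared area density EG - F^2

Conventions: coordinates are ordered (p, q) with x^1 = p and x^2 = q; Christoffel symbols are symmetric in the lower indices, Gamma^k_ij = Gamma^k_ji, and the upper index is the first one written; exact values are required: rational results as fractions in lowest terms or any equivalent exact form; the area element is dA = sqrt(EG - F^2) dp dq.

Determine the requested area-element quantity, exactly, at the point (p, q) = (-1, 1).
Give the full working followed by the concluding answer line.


E = 109/9, F = -80/9, G = 73/9; EG - F^2 = 173/9

Answer: EG - F^2 = 173/9


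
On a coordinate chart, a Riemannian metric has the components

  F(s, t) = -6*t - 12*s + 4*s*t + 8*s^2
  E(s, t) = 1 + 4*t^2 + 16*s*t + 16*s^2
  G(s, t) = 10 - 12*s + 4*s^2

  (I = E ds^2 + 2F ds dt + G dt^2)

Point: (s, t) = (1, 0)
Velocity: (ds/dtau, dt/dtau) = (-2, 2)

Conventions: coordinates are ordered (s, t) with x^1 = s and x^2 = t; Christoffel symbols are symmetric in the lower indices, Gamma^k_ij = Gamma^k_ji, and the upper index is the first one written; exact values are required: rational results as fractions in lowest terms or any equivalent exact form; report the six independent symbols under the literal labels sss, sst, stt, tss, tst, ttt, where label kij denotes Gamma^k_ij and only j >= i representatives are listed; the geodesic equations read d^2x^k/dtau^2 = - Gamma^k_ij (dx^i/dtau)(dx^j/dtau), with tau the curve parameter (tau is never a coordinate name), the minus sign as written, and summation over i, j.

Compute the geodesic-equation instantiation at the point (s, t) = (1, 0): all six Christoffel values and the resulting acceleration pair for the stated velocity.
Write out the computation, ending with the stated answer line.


E = 17, F = -4, G = 2 at the point
E_s = 32, E_t = 16, F_s = 4, F_t = -2, G_s = -4, G_t = 0
EG - F^2 = 18;  g^inv = (1/18) * [[2, 4], [4, 17]]
first-kind symbols [ij,l] = (1/2)(d_i g_jl + d_j g_il - d_l g_ij): [ss,s] = E_s/2 = 16, [ss,t] = F_s - E_t/2 = -4, [st,s] = E_t/2 = 8, [st,t] = G_s/2 = -2, [tt,s] = F_t - G_s/2 = 0, [tt,t] = G_t/2 = 0
Gamma^s_ij = (G*[ij,s] - F*[ij,t])/(EG - F^2), Gamma^t_ij = (E*[ij,t] - F*[ij,s])/(EG - F^2)
Gamma_sss = 8/9, Gamma_sst = 4/9, Gamma_stt = 0, Gamma_tss = -2/9, Gamma_tst = -1/9, Gamma_ttt = 0
d^2s/dtau^2 = -(Gamma_sss*(-2)^2 + 2*Gamma_sst*(-2)*(2) + Gamma_stt*(2)^2) = 0
d^2t/dtau^2 = -(Gamma_tss*(-2)^2 + 2*Gamma_tst*(-2)*(2) + Gamma_ttt*(2)^2) = 0

Answer: Gamma_sss = 8/9, Gamma_sst = 4/9, Gamma_stt = 0, Gamma_tss = -2/9, Gamma_tst = -1/9, Gamma_ttt = 0; accelerations (d^2s/dtau^2, d^2t/dtau^2) = (0, 0)


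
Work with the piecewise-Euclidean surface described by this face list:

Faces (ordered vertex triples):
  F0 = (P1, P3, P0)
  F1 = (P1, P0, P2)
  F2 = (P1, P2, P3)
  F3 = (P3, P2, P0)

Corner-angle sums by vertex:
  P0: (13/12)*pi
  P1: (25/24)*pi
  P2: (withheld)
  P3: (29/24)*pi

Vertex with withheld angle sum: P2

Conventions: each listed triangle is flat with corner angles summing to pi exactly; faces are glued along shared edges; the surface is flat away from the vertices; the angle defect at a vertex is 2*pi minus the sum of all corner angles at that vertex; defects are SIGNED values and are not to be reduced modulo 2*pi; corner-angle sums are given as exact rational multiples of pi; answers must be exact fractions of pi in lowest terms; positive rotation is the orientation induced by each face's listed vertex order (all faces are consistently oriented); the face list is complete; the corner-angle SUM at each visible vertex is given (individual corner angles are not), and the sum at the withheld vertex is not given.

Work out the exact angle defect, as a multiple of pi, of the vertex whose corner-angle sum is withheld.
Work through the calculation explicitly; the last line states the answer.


V = 4, E = 6, F = 4; chi = V - E + F = 2
Gauss-Bonnet: total defect = 2*pi*chi = 4*pi; visible defects sum to (8/3)*pi

Answer: defect(P2) = (4/3)*pi


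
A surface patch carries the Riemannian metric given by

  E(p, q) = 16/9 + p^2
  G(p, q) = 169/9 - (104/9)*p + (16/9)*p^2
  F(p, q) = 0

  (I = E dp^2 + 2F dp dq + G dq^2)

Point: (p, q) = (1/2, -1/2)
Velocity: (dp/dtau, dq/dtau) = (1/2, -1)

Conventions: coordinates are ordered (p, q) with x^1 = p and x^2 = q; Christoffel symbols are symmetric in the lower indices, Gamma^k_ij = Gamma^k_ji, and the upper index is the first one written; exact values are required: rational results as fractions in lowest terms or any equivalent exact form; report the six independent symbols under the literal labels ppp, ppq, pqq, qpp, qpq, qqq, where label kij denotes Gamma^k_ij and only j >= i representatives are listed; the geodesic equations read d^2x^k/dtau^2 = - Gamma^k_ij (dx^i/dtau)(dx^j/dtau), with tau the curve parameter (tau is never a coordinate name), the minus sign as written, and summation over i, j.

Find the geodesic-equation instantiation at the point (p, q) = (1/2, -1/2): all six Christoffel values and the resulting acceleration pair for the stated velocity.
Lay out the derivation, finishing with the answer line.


E = 73/36, F = 0, G = 121/9 at the point
E_p = 1, E_q = 0, F_p = 0, F_q = 0, G_p = -88/9, G_q = 0
EG - F^2 = 8833/324;  g^inv = (324/8833) * [[121/9, 0], [0, 73/36]]
first-kind symbols [ij,l] = (1/2)(d_i g_jl + d_j g_il - d_l g_ij): [pp,p] = E_p/2 = 1/2, [pp,q] = F_p - E_q/2 = 0, [pq,p] = E_q/2 = 0, [pq,q] = G_p/2 = -44/9, [qq,p] = F_q - G_p/2 = 44/9, [qq,q] = G_q/2 = 0
Gamma^p_ij = (G*[ij,p] - F*[ij,q])/(EG - F^2), Gamma^q_ij = (E*[ij,q] - F*[ij,p])/(EG - F^2)
Gamma_ppp = 18/73, Gamma_ppq = 0, Gamma_pqq = 176/73, Gamma_qpp = 0, Gamma_qpq = -4/11, Gamma_qqq = 0
d^2p/dtau^2 = -(Gamma_ppp*(1/2)^2 + 2*Gamma_ppq*(1/2)*(-1) + Gamma_pqq*(-1)^2) = -361/146
d^2q/dtau^2 = -(Gamma_qpp*(1/2)^2 + 2*Gamma_qpq*(1/2)*(-1) + Gamma_qqq*(-1)^2) = -4/11

Answer: Gamma_ppp = 18/73, Gamma_ppq = 0, Gamma_pqq = 176/73, Gamma_qpp = 0, Gamma_qpq = -4/11, Gamma_qqq = 0; accelerations (d^2p/dtau^2, d^2q/dtau^2) = (-361/146, -4/11)


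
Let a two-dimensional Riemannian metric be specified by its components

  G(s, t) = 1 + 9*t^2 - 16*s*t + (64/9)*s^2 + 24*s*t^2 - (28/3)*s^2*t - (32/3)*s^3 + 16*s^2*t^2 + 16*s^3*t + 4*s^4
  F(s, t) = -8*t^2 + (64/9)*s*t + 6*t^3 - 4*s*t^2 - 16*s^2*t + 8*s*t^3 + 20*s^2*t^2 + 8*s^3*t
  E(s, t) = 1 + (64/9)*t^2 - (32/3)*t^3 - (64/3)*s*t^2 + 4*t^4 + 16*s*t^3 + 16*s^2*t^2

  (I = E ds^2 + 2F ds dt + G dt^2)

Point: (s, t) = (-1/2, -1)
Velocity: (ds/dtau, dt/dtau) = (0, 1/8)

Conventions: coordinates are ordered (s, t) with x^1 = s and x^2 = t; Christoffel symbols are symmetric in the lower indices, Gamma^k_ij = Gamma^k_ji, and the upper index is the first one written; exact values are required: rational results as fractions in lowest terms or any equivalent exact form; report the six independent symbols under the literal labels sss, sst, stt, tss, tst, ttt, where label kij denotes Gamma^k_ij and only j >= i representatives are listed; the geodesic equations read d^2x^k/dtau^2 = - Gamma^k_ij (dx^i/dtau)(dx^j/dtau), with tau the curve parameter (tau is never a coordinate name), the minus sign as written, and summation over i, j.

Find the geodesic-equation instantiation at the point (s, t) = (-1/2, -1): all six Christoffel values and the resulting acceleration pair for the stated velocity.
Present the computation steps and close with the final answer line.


E = 409/9, F = 50/9, G = 61/36 at the point
E_s = -160/3, E_t = -1040/9, F_s = -550/9, F_t = -5/9, G_s = -130/9, G_t = 5/3
EG - F^2 = 1661/36;  g^inv = (36/1661) * [[61/36, -50/9], [-50/9, 409/9]]
first-kind symbols [ij,l] = (1/2)(d_i g_jl + d_j g_il - d_l g_ij): [ss,s] = E_s/2 = -80/3, [ss,t] = F_s - E_t/2 = -10/3, [st,s] = E_t/2 = -520/9, [st,t] = G_s/2 = -65/9, [tt,s] = F_t - G_s/2 = 20/3, [tt,t] = G_t/2 = 5/6
Gamma^s_ij = (G*[ij,s] - F*[ij,t])/(EG - F^2), Gamma^t_ij = (E*[ij,t] - F*[ij,s])/(EG - F^2)
Gamma_sss = -960/1661, Gamma_sst = -2080/1661, Gamma_stt = 240/1661, Gamma_tss = -120/1661, Gamma_tst = -260/1661, Gamma_ttt = 30/1661
d^2s/dtau^2 = -(Gamma_sss*(0)^2 + 2*Gamma_sst*(0)*(1/8) + Gamma_stt*(1/8)^2) = -15/6644
d^2t/dtau^2 = -(Gamma_tss*(0)^2 + 2*Gamma_tst*(0)*(1/8) + Gamma_ttt*(1/8)^2) = -15/53152

Answer: Gamma_sss = -960/1661, Gamma_sst = -2080/1661, Gamma_stt = 240/1661, Gamma_tss = -120/1661, Gamma_tst = -260/1661, Gamma_ttt = 30/1661; accelerations (d^2s/dtau^2, d^2t/dtau^2) = (-15/6644, -15/53152)


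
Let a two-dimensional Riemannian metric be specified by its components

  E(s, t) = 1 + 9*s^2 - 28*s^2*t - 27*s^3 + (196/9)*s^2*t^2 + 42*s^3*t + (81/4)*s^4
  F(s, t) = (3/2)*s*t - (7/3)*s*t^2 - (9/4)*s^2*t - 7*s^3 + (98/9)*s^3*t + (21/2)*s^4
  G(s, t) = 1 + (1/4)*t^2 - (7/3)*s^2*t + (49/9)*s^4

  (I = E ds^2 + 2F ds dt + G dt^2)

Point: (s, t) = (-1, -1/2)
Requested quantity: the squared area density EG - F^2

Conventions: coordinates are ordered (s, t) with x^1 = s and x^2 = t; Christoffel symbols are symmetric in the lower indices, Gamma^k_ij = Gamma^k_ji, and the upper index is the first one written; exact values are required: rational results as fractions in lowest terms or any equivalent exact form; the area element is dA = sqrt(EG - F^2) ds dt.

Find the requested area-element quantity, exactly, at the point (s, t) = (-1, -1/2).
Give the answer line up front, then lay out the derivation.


Answer: EG - F^2 = 15029/144

E = 3517/36, F = 1829/72, G = 1105/144; EG - F^2 = 15029/144


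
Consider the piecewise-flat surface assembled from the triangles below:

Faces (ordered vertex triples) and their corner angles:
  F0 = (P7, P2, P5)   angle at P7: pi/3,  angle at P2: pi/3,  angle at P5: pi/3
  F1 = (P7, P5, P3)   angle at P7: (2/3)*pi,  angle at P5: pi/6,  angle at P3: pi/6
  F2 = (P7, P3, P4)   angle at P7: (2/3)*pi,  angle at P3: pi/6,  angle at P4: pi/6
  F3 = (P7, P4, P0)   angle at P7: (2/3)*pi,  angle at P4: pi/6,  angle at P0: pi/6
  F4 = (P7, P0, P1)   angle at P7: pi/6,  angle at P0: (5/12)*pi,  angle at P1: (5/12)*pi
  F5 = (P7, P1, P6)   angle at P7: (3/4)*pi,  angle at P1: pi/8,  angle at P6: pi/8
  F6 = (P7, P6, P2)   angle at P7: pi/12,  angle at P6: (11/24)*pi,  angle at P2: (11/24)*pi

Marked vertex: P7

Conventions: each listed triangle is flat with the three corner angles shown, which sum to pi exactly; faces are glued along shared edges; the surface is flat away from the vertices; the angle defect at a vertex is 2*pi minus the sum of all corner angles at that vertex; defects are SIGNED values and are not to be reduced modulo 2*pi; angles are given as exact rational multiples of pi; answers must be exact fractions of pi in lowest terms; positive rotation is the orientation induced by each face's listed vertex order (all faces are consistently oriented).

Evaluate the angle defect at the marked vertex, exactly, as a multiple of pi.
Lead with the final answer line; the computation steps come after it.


Answer: defect(P7) = (-4/3)*pi

Sum of corner angles at P7: (10/3)*pi
defect = 2*pi - (10/3)*pi


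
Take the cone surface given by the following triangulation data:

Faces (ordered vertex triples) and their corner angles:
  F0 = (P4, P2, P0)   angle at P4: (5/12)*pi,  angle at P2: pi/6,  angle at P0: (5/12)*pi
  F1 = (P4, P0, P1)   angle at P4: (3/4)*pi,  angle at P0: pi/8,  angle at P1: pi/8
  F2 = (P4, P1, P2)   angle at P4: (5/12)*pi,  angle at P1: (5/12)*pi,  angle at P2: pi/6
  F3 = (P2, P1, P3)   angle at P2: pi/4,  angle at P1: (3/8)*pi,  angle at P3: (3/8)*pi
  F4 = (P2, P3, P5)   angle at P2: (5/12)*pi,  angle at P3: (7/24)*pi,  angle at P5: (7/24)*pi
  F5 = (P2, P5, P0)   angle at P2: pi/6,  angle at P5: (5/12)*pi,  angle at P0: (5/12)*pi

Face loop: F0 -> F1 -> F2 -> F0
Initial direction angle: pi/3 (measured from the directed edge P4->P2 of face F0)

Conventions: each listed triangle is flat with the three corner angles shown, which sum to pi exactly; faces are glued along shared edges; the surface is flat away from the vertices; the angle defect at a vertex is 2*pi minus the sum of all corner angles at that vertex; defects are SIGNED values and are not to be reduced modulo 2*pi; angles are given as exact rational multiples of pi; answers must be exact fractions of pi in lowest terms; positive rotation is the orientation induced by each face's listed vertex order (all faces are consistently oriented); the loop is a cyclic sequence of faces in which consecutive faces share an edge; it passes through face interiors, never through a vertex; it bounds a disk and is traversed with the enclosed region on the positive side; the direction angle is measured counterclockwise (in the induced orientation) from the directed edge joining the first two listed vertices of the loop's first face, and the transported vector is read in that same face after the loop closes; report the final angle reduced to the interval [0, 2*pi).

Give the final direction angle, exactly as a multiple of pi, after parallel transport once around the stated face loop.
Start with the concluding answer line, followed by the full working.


Answer: final direction angle = (3/4)*pi

enclosed vertex P4: corner angles sum to (19/12)*pi, defect = 2*pi - (19/12)*pi = (5/12)*pi
transport around the loop rotates by the sum of enclosed defects; add to the initial angle mod 2*pi
final angle = pi/3 + (5/12)*pi = (3/4)*pi (mod 2*pi)


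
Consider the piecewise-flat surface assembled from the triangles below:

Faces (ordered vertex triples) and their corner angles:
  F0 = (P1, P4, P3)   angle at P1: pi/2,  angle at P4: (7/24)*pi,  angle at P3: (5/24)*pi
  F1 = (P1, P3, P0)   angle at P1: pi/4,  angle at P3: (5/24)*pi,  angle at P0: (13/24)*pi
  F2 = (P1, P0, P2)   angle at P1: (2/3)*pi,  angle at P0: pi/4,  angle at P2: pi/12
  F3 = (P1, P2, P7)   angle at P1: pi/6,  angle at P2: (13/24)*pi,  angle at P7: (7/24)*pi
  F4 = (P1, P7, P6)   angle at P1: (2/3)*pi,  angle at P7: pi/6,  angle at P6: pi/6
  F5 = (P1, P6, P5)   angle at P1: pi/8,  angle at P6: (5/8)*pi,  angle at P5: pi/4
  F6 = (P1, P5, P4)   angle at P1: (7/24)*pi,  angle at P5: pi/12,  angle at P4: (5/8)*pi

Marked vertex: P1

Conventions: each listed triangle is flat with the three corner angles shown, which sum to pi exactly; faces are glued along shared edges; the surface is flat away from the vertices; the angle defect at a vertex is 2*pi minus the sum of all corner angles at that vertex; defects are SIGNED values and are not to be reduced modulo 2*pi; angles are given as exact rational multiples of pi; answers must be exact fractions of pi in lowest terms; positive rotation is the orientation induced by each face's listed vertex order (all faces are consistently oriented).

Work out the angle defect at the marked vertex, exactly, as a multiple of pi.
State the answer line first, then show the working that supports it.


Answer: defect(P1) = (-2/3)*pi

Sum of corner angles at P1: (8/3)*pi
defect = 2*pi - (8/3)*pi


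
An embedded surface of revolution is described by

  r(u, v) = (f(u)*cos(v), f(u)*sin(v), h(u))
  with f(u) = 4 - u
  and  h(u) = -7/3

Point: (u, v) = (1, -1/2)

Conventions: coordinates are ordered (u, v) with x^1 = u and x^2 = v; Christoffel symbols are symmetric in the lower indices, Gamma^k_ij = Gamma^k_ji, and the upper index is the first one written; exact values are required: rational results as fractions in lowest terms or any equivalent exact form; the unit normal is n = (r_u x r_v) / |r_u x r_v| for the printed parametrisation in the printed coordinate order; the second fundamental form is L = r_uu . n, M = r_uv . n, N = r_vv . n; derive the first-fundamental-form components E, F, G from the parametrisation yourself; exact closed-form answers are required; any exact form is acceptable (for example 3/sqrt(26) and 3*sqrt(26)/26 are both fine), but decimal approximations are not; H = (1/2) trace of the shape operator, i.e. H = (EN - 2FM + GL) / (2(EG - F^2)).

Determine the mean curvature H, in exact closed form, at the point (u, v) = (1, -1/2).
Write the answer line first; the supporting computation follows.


Answer: H = 0

f = 3, f' = -1, f'' = 0, h' = 0, h'' = 0
E = 1, F = 0, G = 9; answer radicand W^2 = 1
unnormalised second-form numerators: l = 0, m = 0, n = 0; L = l/sqrt(1), and similarly M = m/sqrt(W^2), N = n/sqrt(W^2)
H = (E*n - 2*F*m + G*l) / (2*(EG - F^2)*sqrt(W^2)); E*n - 2*F*m + G*l = 0, EG - F^2 = 9, so H = (0)/sqrt(1)


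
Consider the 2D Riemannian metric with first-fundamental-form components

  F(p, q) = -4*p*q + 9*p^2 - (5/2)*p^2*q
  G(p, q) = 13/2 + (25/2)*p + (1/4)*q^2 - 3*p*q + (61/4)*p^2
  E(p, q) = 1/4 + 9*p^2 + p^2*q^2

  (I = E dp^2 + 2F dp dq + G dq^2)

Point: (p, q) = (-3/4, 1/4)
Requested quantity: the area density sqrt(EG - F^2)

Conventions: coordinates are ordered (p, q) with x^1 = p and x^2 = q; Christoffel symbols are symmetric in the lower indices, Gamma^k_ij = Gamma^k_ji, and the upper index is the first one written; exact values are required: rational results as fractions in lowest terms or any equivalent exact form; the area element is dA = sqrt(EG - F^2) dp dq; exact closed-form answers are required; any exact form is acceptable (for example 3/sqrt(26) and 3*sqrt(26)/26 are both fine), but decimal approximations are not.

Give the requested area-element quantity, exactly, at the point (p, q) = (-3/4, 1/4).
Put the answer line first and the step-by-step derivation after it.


Answer: sqrt(EG - F^2) = sqrt(61737)/128

E = 1369/256, F = 699/128, G = 201/32; EG - F^2 = 61737/16384


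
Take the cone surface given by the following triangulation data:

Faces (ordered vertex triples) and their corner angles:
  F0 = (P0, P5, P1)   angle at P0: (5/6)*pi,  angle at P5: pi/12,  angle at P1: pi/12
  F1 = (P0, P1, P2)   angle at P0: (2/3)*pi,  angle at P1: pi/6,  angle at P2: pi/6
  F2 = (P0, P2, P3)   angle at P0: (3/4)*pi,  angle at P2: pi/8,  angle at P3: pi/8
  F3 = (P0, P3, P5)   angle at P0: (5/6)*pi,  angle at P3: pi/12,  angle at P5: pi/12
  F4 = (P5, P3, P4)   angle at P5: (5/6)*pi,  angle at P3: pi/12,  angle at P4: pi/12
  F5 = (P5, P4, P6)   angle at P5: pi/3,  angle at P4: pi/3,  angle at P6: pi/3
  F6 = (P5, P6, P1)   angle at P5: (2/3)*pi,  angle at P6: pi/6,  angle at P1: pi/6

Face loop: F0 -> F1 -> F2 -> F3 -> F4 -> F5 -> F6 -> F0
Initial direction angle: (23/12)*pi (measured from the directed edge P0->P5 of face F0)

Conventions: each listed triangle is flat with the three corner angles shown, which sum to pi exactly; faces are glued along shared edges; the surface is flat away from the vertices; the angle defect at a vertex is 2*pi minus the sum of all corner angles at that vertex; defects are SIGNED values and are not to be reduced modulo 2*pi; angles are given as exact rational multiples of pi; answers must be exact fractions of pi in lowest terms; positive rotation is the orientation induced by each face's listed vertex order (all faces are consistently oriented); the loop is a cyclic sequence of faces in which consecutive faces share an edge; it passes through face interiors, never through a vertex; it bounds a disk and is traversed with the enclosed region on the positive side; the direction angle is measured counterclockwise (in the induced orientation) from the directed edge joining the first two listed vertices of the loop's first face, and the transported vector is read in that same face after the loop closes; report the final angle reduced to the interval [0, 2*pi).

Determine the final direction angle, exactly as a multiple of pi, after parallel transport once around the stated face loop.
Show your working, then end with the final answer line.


enclosed vertex P0: corner angles sum to (37/12)*pi, defect = 2*pi - (37/12)*pi = (-13/12)*pi
enclosed vertex P5: corner angles sum to 2*pi, defect = 2*pi - 2*pi = 0
final direction = starting direction + enclosed defect total, reduced mod 2*pi (induced orientation)
final angle = (23/12)*pi - (13/12)*pi = (5/6)*pi (mod 2*pi)

Answer: final direction angle = (5/6)*pi


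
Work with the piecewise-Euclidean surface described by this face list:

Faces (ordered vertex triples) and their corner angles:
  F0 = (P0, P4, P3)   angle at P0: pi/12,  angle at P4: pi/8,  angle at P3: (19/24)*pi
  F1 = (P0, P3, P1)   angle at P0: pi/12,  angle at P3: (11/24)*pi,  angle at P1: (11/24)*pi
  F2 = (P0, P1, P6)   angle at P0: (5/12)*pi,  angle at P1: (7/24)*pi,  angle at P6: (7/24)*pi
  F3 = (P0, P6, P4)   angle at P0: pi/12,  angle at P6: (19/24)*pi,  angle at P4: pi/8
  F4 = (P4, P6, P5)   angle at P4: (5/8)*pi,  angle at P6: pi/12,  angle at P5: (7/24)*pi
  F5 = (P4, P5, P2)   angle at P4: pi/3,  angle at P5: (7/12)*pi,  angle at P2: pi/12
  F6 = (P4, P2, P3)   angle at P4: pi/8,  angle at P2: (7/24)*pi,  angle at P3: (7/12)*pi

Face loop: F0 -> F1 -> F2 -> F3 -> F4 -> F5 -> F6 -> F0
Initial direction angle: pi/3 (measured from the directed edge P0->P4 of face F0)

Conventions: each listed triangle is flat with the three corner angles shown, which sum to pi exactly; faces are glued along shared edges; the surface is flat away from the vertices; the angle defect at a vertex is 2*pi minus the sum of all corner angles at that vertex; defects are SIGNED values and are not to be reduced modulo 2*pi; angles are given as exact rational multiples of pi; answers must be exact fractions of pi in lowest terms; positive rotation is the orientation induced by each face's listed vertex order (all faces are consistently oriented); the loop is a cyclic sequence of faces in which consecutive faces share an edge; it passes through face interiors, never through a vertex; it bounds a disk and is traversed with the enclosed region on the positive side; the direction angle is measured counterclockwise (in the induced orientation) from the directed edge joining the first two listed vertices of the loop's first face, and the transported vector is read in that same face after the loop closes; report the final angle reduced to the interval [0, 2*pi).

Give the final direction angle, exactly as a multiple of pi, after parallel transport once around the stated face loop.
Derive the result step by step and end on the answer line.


enclosed vertex P0: corner angles sum to (2/3)*pi, defect = 2*pi - (2/3)*pi = (4/3)*pi
enclosed vertex P4: corner angles sum to (4/3)*pi, defect = 2*pi - (4/3)*pi = (2/3)*pi
final direction = starting direction + enclosed defect total, reduced mod 2*pi (induced orientation)
final angle = pi/3 + 2*pi = pi/3 (mod 2*pi)

Answer: final direction angle = pi/3


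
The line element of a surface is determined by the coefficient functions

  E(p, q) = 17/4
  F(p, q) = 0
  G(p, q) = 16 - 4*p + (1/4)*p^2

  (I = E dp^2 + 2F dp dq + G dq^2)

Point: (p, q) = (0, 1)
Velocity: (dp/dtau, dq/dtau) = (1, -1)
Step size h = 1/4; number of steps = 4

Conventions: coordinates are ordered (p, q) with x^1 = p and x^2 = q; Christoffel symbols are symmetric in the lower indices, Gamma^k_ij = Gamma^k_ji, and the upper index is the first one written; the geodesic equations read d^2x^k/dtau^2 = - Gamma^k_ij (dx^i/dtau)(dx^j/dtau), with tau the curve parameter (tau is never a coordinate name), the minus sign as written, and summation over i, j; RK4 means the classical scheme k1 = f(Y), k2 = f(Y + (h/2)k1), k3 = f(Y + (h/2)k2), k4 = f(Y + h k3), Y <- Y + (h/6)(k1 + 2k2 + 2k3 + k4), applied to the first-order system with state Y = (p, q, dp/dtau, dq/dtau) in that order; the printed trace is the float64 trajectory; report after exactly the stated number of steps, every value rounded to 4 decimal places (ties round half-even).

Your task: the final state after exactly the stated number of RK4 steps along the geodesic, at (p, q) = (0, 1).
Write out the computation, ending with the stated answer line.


f(Y) = (dp/dtau, dq/dtau, -Gamma^p_ij Y'^i Y'^j, -Gamma^q_ij Y'^i Y'^j) with the Gammas evaluated at the stage position; h = 0.250000; intermediate values shown to 6 dp
step 0: p = 0.0000, q = 1.0000, dp/dtau = 1.0000, dq/dtau = -1.0000
step 1:
  k1: at (p, q) = (0.000000, 1.000000), (dp/dtau, dq/dtau) = (1.000000, -1.000000); Gamma_ppp = 0.000000, Gamma_ppq = 0.000000, Gamma_pqq = 0.470588, Gamma_qpp = 0.000000, Gamma_qpq = -0.125000, Gamma_qqq = 0.000000; k1 = (1.000000, -1.000000, -0.470588, -0.250000)
  k2: at (p, q) = (0.125000, 0.875000), (dp/dtau, dq/dtau) = (0.941176, -1.031250); Gamma_ppp = 0.000000, Gamma_ppq = 0.000000, Gamma_pqq = 0.463235, Gamma_qpp = 0.000000, Gamma_qpq = -0.126984, Gamma_qqq = 0.000000; k2 = (0.941176, -1.031250, -0.492640, -0.246499)
  k3: at (p, q) = (0.117647, 0.871094), (dp/dtau, dq/dtau) = (0.938420, -1.030812); Gamma_ppp = 0.000000, Gamma_ppq = 0.000000, Gamma_pqq = 0.463668, Gamma_qpp = 0.000000, Gamma_qpq = -0.126866, Gamma_qqq = 0.000000; k3 = (0.938420, -1.030812, -0.492681, -0.245443)
  k4: at (p, q) = (0.234605, 0.742297), (dp/dtau, dq/dtau) = (0.876830, -1.061361); Gamma_ppp = 0.000000, Gamma_ppq = 0.000000, Gamma_pqq = 0.456788, Gamma_qpp = 0.000000, Gamma_qpq = -0.128776, Gamma_qqq = 0.000000; k4 = (0.876830, -1.061361, -0.514566, -0.239687)
  Y <- Y + (h/6)(k1 + 2k2 + 2k3 + k4): p = 0.2348, q = 0.7423, dp/dtau = 0.8768, dq/dtau = -1.0614
step 2:
  k1: at (p, q) = (0.234834, 0.742271), (dp/dtau, dq/dtau) = (0.876842, -1.061399); Gamma_ppp = 0.000000, Gamma_ppq = 0.000000, Gamma_pqq = 0.456774, Gamma_qpp = 0.000000, Gamma_qpq = -0.128780, Gamma_qqq = 0.000000; k1 = (0.876842, -1.061399, -0.514587, -0.239706)
  k2: at (p, q) = (0.344440, 0.609597), (dp/dtau, dq/dtau) = (0.812518, -1.091362); Gamma_ppp = 0.000000, Gamma_ppq = 0.000000, Gamma_pqq = 0.450327, Gamma_qpp = 0.000000, Gamma_qpq = -0.130624, Gamma_qqq = 0.000000; k2 = (0.812518, -1.091362, -0.536372, -0.231662)
  k3: at (p, q) = (0.336399, 0.605851), (dp/dtau, dq/dtau) = (0.809795, -1.090357); Gamma_ppp = 0.000000, Gamma_ppq = 0.000000, Gamma_pqq = 0.450800, Gamma_qpp = 0.000000, Gamma_qpq = -0.130487, Gamma_qqq = 0.000000; k3 = (0.809795, -1.090357, -0.535946, -0.230431)
  k4: at (p, q) = (0.437283, 0.469682), (dp/dtau, dq/dtau) = (0.742855, -1.119007); Gamma_ppp = 0.000000, Gamma_ppq = 0.000000, Gamma_pqq = 0.444866, Gamma_qpp = 0.000000, Gamma_qpq = -0.132228, Gamma_qqq = 0.000000; k4 = (0.742855, -1.119007, -0.557050, -0.219831)
  Y <- Y + (h/6)(k1 + 2k2 + 2k3 + k4): p = 0.4375, q = 0.4696, dp/dtau = 0.7428, dq/dtau = -1.1191
step 3:
  k1: at (p, q) = (0.437514, 0.469611), (dp/dtau, dq/dtau) = (0.742830, -1.119054); Gamma_ppp = 0.000000, Gamma_ppq = 0.000000, Gamma_pqq = 0.444852, Gamma_qpp = 0.000000, Gamma_qpq = -0.132232, Gamma_qqq = 0.000000; k1 = (0.742830, -1.119054, -0.557080, -0.219840)
  k2: at (p, q) = (0.530368, 0.329730), (dp/dtau, dq/dtau) = (0.673195, -1.146534); Gamma_ppp = 0.000000, Gamma_ppq = 0.000000, Gamma_pqq = 0.439390, Gamma_qpp = 0.000000, Gamma_qpq = -0.133875, Gamma_qqq = 0.000000; k2 = (0.673195, -1.146534, -0.577596, -0.206661)
  k3: at (p, q) = (0.521664, 0.326295), (dp/dtau, dq/dtau) = (0.670631, -1.144887); Gamma_ppp = 0.000000, Gamma_ppq = 0.000000, Gamma_pqq = 0.439902, Gamma_qpp = 0.000000, Gamma_qpq = -0.133720, Gamma_qqq = 0.000000; k3 = (0.670631, -1.144887, -0.576608, -0.205339)
  k4: at (p, q) = (0.605172, 0.183390), (dp/dtau, dq/dtau) = (0.598678, -1.170389); Gamma_ppp = 0.000000, Gamma_ppq = 0.000000, Gamma_pqq = 0.434990, Gamma_qpp = 0.000000, Gamma_qpq = -0.135230, Gamma_qqq = 0.000000; k4 = (0.598678, -1.170389, -0.595853, -0.189507)
  Y <- Y + (h/6)(k1 + 2k2 + 2k3 + k4): p = 0.6054, q = 0.1833, dp/dtau = 0.5986, dq/dtau = -1.1704
step 4:
  k1: at (p, q) = (0.605396, 0.183266), (dp/dtau, dq/dtau) = (0.598608, -1.170443); Gamma_ppp = 0.000000, Gamma_ppq = 0.000000, Gamma_pqq = 0.434977, Gamma_qpp = 0.000000, Gamma_qpq = -0.135234, Gamma_qqq = 0.000000; k1 = (0.598608, -1.170443, -0.595891, -0.189499)
  k2: at (p, q) = (0.680222, 0.036961), (dp/dtau, dq/dtau) = (0.524122, -1.194131); Gamma_ppp = 0.000000, Gamma_ppq = 0.000000, Gamma_pqq = 0.430575, Gamma_qpp = 0.000000, Gamma_qpq = -0.136616, Gamma_qqq = 0.000000; k2 = (0.524122, -1.194131, -0.613978, -0.171008)
  k3: at (p, q) = (0.670911, 0.034000), (dp/dtau, dq/dtau) = (0.521861, -1.191819); Gamma_ppp = 0.000000, Gamma_ppq = 0.000000, Gamma_pqq = 0.431123, Gamma_qpp = 0.000000, Gamma_qpq = -0.136443, Gamma_qqq = 0.000000; k3 = (0.521861, -1.191819, -0.612381, -0.169725)
  k4: at (p, q) = (0.735861, -0.114689), (dp/dtau, dq/dtau) = (0.445513, -1.212875); Gamma_ppp = 0.000000, Gamma_ppq = 0.000000, Gamma_pqq = 0.427302, Gamma_qpp = 0.000000, Gamma_qpq = -0.137663, Gamma_qqq = 0.000000; k4 = (0.445513, -1.212875, -0.628589, -0.148772)
  Y <- Y + (h/6)(k1 + 2k2 + 2k3 + k4): p = 0.7361, q = -0.1149, dp/dtau = 0.4454, dq/dtau = -1.2129

Answer: p = 0.7361, q = -0.1149, dp/dtau = 0.4454, dq/dtau = -1.2129


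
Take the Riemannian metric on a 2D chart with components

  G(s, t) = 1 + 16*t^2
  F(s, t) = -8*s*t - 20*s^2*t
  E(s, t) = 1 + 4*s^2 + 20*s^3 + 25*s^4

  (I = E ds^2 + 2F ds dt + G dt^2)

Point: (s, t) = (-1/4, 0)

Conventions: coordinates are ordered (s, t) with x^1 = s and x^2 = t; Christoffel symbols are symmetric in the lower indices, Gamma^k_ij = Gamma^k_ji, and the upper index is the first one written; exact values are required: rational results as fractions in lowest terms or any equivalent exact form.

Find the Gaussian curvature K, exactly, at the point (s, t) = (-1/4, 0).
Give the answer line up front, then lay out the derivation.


Answer: K = 131072/70225

E = 265/256, F = 0, G = 1, EG - F^2 = 265/256 at the point
E_s = 3/16, E_t = 0, F_s = 0, F_t = 3/4, G_s = 0, G_t = 0
E_tt = 0, F_st = 2, G_ss = 0
Brioschi: K = (det M1 - det M2) / (EG - F^2)^2 with the standard first/second-derivative matrices M1, M2.
M1 = [[-E_tt/2 + F_st - G_ss/2, E_s/2, F_s - E_t/2], [F_t - G_s/2, E, F], [G_t/2, F, G]] = [[2, 3/32, 0], [3/4, 265/256, 0], [0, 0, 1]]; det M1 = 2
M2 = [[0, E_t/2, G_s/2], [E_t/2, E, F], [G_s/2, F, G]] = [[0, 0, 0], [0, 265/256, 0], [0, 0, 1]]; det M2 = 0
det M1 - det M2 = 2; K = 2 / (265/256)^2 = 131072/70225


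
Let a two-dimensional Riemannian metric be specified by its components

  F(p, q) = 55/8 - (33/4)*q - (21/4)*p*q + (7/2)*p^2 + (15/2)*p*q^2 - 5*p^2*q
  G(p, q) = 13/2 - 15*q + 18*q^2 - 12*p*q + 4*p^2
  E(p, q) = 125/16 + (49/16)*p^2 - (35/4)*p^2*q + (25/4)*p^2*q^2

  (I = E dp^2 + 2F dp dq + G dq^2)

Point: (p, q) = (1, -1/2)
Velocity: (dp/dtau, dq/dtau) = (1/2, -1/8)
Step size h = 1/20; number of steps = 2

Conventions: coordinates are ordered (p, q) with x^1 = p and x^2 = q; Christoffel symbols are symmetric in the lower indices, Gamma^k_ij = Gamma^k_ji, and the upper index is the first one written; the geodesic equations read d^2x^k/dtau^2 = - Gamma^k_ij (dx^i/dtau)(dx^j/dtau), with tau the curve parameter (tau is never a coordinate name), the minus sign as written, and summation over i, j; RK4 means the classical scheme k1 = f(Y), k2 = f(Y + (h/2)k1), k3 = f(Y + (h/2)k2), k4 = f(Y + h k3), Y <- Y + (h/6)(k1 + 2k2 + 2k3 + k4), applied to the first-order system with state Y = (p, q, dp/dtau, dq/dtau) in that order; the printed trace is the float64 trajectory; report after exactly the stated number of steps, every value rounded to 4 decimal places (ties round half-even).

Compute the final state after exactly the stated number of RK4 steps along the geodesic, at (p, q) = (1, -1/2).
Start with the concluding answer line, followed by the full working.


Answer: p = 1.0570, q = -0.5187, dp/dtau = 0.6302, dq/dtau = -0.2434

f(Y) = (dp/dtau, dq/dtau, -Gamma^p_ij Y'^i Y'^j, -Gamma^q_ij Y'^i Y'^j) with the Gammas evaluated at the stage position; h = 0.050000; intermediate values shown to 6 dp
step 0: p = 1.0000, q = -0.5000, dp/dtau = 0.5000, dq/dtau = -0.1250
step 1:
  k1: at (p, q) = (1.000000, -0.500000), (dp/dtau, dq/dtau) = (0.500000, -0.125000); Gamma_ppp = -15.349353, Gamma_ppq = -21.545287, Gamma_pqq = -27.016636, Gamma_qpp = 12.421442, Gamma_qpq = 16.499076, Gamma_qqq = 19.591497; k1 = (0.500000, -0.125000, 1.566312, -1.349093)
  k2: at (p, q) = (1.012500, -0.503125), (dp/dtau, dq/dtau) = (0.539158, -0.158727); Gamma_ppp = -15.232969, Gamma_ppq = -21.352518, Gamma_pqq = -26.645047, Gamma_qpp = 12.365925, Gamma_qpq = 16.390641, Gamma_qqq = 19.361851; k2 = (0.539158, -0.158727, 1.444737, -1.277082)
  k3: at (p, q) = (1.013479, -0.503968), (dp/dtau, dq/dtau) = (0.536118, -0.156927); Gamma_ppp = -15.201803, Gamma_ppq = -21.314891, Gamma_pqq = -26.590424, Gamma_qpp = 12.342224, Gamma_qpq = 16.361513, Gamma_qqq = 19.320554; k3 = (0.536118, -0.156927, 1.437659, -1.270191)
  k4: at (p, q) = (1.026806, -0.507846), (dp/dtau, dq/dtau) = (0.571883, -0.188510); Gamma_ppp = -15.049110, Gamma_ppq = -21.075019, Gamma_pqq = -26.157014, Gamma_qpp = 12.258938, Gamma_qpq = 16.216603, Gamma_qqq = 19.043357; k4 = (0.571883, -0.188510, 1.307322, -1.189534)
  Y <- Y + (h/6)(k1 + 2k2 + 2k3 + k4): p = 1.0269, q = -0.5079, dp/dtau = 0.5720, dq/dtau = -0.1886
step 2:
  k1: at (p, q) = (1.026854, -0.507873), (dp/dtau, dq/dtau) = (0.571987, -0.188610); Gamma_ppp = -15.048057, Gamma_ppq = -21.073632, Gamma_pqq = -26.154863, Gamma_qpp = 12.258199, Gamma_qpq = 16.215606, Gamma_qqq = 19.041824; k1 = (0.571987, -0.188610, 1.306737, -1.189135)
  k2: at (p, q) = (1.041153, -0.512589), (dp/dtau, dq/dtau) = (0.604655, -0.218338); Gamma_ppp = -14.855425, Gamma_ppq = -20.781515, Gamma_pqq = -25.652653, Gamma_qpp = 12.144556, Gamma_qpq = 16.030488, Gamma_qqq = 18.712057; k2 = (0.604655, -0.218338, 1.167041, -1.099511)
  k3: at (p, q) = (1.041970, -0.513332), (dp/dtau, dq/dtau) = (0.601163, -0.216098); Gamma_ppp = -14.826254, Gamma_ppq = -20.745682, Gamma_pqq = -25.602107, Gamma_qpp = 12.122274, Gamma_qpq = 16.002712, Gamma_qqq = 18.673704; k3 = (0.601163, -0.216098, 1.163596, -1.095159)
  k4: at (p, q) = (1.056912, -0.518678), (dp/dtau, dq/dtau) = (0.630167, -0.243368); Gamma_ppp = -14.600572, Gamma_ppq = -20.409328, Gamma_pqq = -25.045092, Gamma_qpp = 11.983201, Gamma_qpq = 15.783268, Gamma_qqq = 18.301473; k4 = (0.630167, -0.243368, 1.021360, -1.001492)
  Y <- Y + (h/6)(k1 + 2k2 + 2k3 + k4): p = 1.0570, q = -0.5187, dp/dtau = 0.6302, dq/dtau = -0.2434


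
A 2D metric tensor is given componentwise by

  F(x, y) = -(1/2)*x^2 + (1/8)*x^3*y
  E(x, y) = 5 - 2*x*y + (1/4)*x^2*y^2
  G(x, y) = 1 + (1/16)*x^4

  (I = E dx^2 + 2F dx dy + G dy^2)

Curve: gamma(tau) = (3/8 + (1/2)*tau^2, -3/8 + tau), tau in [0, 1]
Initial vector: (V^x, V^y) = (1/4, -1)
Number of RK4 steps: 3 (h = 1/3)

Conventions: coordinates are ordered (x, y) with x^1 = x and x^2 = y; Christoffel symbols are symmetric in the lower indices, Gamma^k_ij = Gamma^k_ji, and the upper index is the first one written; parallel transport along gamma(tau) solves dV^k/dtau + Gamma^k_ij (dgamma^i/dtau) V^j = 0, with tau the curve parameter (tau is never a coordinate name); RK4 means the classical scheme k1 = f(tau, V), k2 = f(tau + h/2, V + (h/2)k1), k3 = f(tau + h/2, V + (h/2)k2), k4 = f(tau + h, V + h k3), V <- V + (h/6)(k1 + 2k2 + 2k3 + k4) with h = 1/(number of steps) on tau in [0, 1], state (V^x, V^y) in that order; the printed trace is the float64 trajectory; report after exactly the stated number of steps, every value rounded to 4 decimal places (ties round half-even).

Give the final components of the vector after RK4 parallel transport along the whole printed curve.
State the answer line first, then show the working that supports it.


Answer: V^x = 0.2192, V^y = -0.9978

gamma'(tau) = (tau, 1); f(tau, V)^k = -Gamma^k_ij(gamma(tau)) gamma'^i(tau) V^j; h = 1/3; intermediate values shown to 6 dp
curve data and Christoffel symbols at the stage parameters:
  tau = 0.000000: gamma = (0.375000, -0.375000), gamma' = (0.000000, 1.000000); Gamma_xxx = 0.073416, Gamma_xxy = -0.073416, Gamma_xyy = 0.000000, Gamma_yxx = -0.001247, Gamma_yxy = 0.001247, Gamma_yyy = 0.000000
  tau = 0.166667: gamma = (0.388889, -0.208333), gamma' = (0.166667, 1.000000); Gamma_xxx = 0.041152, Gamma_xxy = -0.076817, Gamma_xyy = 0.000000, Gamma_yxx = -0.000763, Gamma_yxy = 0.001423, Gamma_yyy = 0.000000
  tau = 0.333333: gamma = (0.430556, -0.041667), gamma' = (0.333333, 1.000000); Gamma_xxx = 0.008307, Gamma_xxy = -0.085843, Gamma_xyy = 0.000000, Gamma_yxx = -0.000192, Gamma_yxy = 0.001980, Gamma_yyy = 0.000000
  tau = 0.500000: gamma = (0.500000, 0.125000), gamma' = (0.500000, 1.000000); Gamma_xxx = -0.025215, Gamma_xxy = -0.100861, Gamma_xyy = 0.000000, Gamma_yxx = 0.000800, Gamma_yxy = 0.003202, Gamma_yyy = 0.000000
  tau = 0.666667: gamma = (0.597222, 0.291667), gamma' = (0.666667, 1.000000); Gamma_xxx = -0.059772, Gamma_xxy = -0.122390, Gamma_xyy = 0.000000, Gamma_yxx = 0.002786, Gamma_yxy = 0.005705, Gamma_yyy = 0.000000
  tau = 0.833333: gamma = (0.722222, 0.458333), gamma' = (0.833333, 1.000000); Gamma_xxx = -0.095931, Gamma_xxy = -0.151164, Gamma_xyy = 0.000000, Gamma_yxx = 0.006819, Gamma_yxy = 0.010745, Gamma_yyy = 0.000000
  tau = 1.000000: gamma = (0.875000, 0.625000), gamma' = (1.000000, 1.000000); Gamma_xxx = -0.134295, Gamma_xxy = -0.188013, Gamma_xyy = 0.000000, Gamma_yxx = 0.014888, Gamma_yxy = 0.020843, Gamma_yyy = 0.000000
step 0: V^x = 0.2500, V^y = -1.0000
step 1: k1 = (0.018354, -0.000312), k2 = (0.004900, -0.000091), k3 = (0.004744, -0.000088), k4 = (-0.007715, 0.000178); V <- V + (h/6)(k1 + 2k2 + 2k3 + k4): V^x = 0.2517, V^y = -1.0000
step 2: k1 = (-0.007709, 0.000178), k2 = (-0.022020, 0.000699), k3 = (-0.022287, 0.000708), k4 = (-0.041952, 0.001956); V <- V + (h/6)(k1 + 2k2 + 2k3 + k4): V^x = 0.2440, V^y = -0.9998
step 3: k1 = (-0.041990, 0.001957), k2 = (-0.071130, 0.005056), k3 = (-0.072187, 0.005131), k4 = (-0.116763, 0.012944); V <- V + (h/6)(k1 + 2k2 + 2k3 + k4): V^x = 0.2192, V^y = -0.9978
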